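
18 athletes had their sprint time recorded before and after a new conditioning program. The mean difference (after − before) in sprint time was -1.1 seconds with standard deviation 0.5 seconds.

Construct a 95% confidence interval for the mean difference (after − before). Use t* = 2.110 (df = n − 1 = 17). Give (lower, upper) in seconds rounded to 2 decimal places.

(-1.35, -0.85)

Paired design: SE = s_d/√n = 0.5/√18 = 0.1179.
t* = 2.110; margin of error = 2.110 × 0.1179 = 0.2488.
-1.1 ± 0.2488 → (-1.35, -0.85).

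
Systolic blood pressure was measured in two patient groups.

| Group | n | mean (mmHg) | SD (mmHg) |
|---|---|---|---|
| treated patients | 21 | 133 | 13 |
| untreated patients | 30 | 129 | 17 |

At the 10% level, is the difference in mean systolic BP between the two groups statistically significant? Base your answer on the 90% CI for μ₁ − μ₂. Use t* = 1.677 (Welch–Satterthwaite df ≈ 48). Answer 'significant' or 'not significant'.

not significant

SE₁ = s₁/√n₁ = 13/√21 = 2.8368; SE₂ = 17/√30 = 3.1038.
Independent samples, unequal variances: SE_diff = √(SE₁² + SE₂²) = √(8.04743424 + 9.63357444) = 4.2049.
t* = 1.677, so margin of error = 1.677 × 4.2049 = 7.0516.
Difference in means = 133 − 129 = 4.0000.
4.0000 ± 7.0516 → (-3.0516, 11.0516).
The interval (-3.0516, 11.0516) contains 0, so the difference is not significant.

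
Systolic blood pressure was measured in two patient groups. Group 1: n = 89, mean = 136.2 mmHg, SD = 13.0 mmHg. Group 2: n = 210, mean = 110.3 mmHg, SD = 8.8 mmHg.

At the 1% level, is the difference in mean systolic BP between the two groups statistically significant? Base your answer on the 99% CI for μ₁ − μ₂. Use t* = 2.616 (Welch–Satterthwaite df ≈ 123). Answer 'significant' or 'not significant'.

significant

Per-group SEs: s₁/√n₁ = 13.0/√89 = 1.3780, s₂/√n₂ = 8.8/√210 = 0.6073.
Unpooled SE of the difference: √(1.898884 + 0.36881329) = 1.5059.
Margin of error = t* · SE = 2.616 × 1.5059 = 3.9394.
x̄₁ − x̄₂ = 136.2 − 110.3 = 25.9000.
CI: 25.9000 ± 3.9394 = (21.9606, 29.8394).
The interval (21.9606, 29.8394) does not contain 0, so the difference is significant.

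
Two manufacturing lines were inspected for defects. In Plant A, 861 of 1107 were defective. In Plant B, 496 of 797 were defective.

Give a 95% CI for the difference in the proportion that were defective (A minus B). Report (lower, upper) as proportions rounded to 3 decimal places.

First, p̂₁ = 861/1107 = 0.7778; p̂₂ = 496/797 = 0.6223.
The two standard errors are √(0.7778×0.2222/1107) = 0.01249 and √(0.6223×0.3777/797) = 0.01717.
Because the samples are independent, SE_diff = √(0.01249² + 0.01717²) = 0.02123.
Using z* = 1.960 for 95%, ME = 1.960 × 0.02123 = 0.04161.
p̂₁ − p̂₂ = 0.1555; interval 0.1555 ± 0.04161 gives (0.114, 0.197).

(0.114, 0.197)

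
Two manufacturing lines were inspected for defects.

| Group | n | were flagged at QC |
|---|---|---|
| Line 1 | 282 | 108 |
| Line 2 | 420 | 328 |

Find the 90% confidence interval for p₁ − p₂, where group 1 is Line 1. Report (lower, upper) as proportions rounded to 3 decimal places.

p̂₁ = 108/282 = 0.3830 and p̂₂ = 328/420 = 0.7810.
SE₁ = √(p̂₁(1−p̂₁)/n₁) = √(0.3830·0.6170/282) = 0.02895; SE₂ = √(0.7810·0.2190/420) = 0.02018.
Independent samples: SE of the difference = √(SE₁² + SE₂²) = √(0.0008381025 + 0.0004072324) = 0.03529.
z* for 90% confidence is 1.645, so the margin of error is 1.645 × 0.03529 = 0.05805.
Point estimate p̂₁ − p̂₂ = 0.3830 − 0.7810 = -0.3980.
-0.3980 ± 0.05805 → (-0.456, -0.340).

(-0.456, -0.340)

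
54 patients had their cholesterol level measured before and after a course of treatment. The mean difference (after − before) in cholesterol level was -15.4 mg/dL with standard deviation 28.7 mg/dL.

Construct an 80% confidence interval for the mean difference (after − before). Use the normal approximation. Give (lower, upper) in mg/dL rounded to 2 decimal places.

(-20.41, -10.39)

Paired design: SE = s_d/√n = 28.7/√54 = 3.9056.
z* = 1.282; margin of error = 1.282 × 3.9056 = 5.0070.
-15.4 ± 5.0070 → (-20.41, -10.39).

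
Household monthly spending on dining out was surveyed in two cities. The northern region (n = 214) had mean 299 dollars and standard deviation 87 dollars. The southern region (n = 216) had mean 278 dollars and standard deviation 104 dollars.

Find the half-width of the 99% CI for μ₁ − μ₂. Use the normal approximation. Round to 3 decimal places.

23.811

Standard errors of each mean: 87/√214 = 5.9472 and 104/√216 = 7.0763.
SE(x̄₁ − x̄₂) = √(5.9472² + 7.0763²) = 9.2435 for independent samples with unequal variances.
With z* = 2.576, the margin is 2.576 × 9.2435 = 23.8113.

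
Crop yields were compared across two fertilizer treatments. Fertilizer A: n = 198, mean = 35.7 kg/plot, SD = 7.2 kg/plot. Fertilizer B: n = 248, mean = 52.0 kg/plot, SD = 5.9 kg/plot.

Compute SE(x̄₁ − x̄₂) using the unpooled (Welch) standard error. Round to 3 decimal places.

SE₁ = s₁/√n₁ = 7.2/√198 = 0.5117; SE₂ = 5.9/√248 = 0.3747.
Independent samples, unequal variances: SE_diff = √(SE₁² + SE₂²) = √(0.26183689 + 0.14040009) = 0.6342.

0.634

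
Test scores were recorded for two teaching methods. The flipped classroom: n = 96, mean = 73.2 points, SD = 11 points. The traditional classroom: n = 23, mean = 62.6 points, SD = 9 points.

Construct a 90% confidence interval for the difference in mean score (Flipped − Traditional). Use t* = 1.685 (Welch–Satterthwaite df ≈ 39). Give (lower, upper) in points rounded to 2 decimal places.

(6.92, 14.28)

SE₁ = s₁/√n₁ = 11/√96 = 1.1227; SE₂ = 9/√23 = 1.8766.
Independent samples, unequal variances: SE_diff = √(SE₁² + SE₂²) = √(1.26045529 + 3.52162756) = 2.1868.
t* = 1.685, so margin of error = 1.685 × 2.1868 = 3.6848.
Difference in means = 73.2 − 62.6 = 10.6000.
10.6000 ± 3.6848 → (6.92, 14.28).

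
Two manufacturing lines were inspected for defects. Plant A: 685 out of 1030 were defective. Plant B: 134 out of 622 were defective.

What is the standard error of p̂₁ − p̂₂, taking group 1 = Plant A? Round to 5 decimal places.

0.02209

Sample proportions: 685/1030 = 0.6650, 134/622 = 0.2154.
Each SE is √(p̂(1−p̂)/n): √(0.6650·0.3350/1030) = 0.01471 and √(0.2154·0.7846/622) = 0.01648.
SE(p̂₁ − p̂₂) = √(SE₁² + SE₂²) = √(0.0002163841 + 0.0002715904) = 0.02209, since the two samples are independent.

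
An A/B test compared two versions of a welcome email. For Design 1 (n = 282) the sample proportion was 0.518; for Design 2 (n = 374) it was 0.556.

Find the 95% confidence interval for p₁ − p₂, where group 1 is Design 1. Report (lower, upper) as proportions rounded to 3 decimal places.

(-0.115, 0.039)

The two standard errors are √(0.5180×0.4820/282) = 0.02976 and √(0.5560×0.4440/374) = 0.02569.
Because the samples are independent, SE_diff = √(0.02976² + 0.02569²) = 0.03931.
Using z* = 1.960 for 95%, ME = 1.960 × 0.03931 = 0.07705.
p̂₁ − p̂₂ = -0.0380; interval -0.0380 ± 0.07705 gives (-0.115, 0.039).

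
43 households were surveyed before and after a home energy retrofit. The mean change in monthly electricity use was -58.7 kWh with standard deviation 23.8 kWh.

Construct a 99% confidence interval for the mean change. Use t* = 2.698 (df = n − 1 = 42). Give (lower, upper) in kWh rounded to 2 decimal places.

(-68.49, -48.91)

Paired design: SE = s_d/√n = 23.8/√43 = 3.6295.
t* = 2.698; margin of error = 2.698 × 3.6295 = 9.7924.
-58.7 ± 9.7924 → (-68.49, -48.91).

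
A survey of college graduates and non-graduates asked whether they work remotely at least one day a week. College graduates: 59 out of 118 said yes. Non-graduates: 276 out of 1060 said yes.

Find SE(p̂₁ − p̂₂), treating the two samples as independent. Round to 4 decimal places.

0.0480

First, p̂₁ = 59/118 = 0.5000; p̂₂ = 276/1060 = 0.2604.
The two standard errors are √(0.5000×0.5000/118) = 0.04603 and √(0.2604×0.7396/1060) = 0.01348.
Because the samples are independent, SE_diff = √(0.04603² + 0.01348²) = 0.04796.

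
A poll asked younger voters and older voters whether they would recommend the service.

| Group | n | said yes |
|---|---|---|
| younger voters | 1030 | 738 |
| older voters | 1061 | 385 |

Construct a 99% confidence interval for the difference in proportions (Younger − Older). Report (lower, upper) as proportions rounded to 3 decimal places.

(0.301, 0.406)

First, p̂₁ = 738/1030 = 0.7165; p̂₂ = 385/1061 = 0.3629.
The two standard errors are √(0.7165×0.2835/1030) = 0.01404 and √(0.3629×0.6371/1061) = 0.01476.
Because the samples are independent, SE_diff = √(0.01404² + 0.01476²) = 0.02037.
Using z* = 2.576 for 99%, ME = 2.576 × 0.02037 = 0.05247.
p̂₁ − p̂₂ = 0.3536; interval 0.3536 ± 0.05247 gives (0.301, 0.406).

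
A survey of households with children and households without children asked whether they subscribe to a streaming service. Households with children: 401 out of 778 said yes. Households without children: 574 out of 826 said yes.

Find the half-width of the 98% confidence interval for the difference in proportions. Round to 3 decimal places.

0.056

First, p̂₁ = 401/778 = 0.5154; p̂₂ = 574/826 = 0.6949.
The two standard errors are √(0.5154×0.4846/778) = 0.01792 and √(0.6949×0.3051/826) = 0.01602.
Because the samples are independent, SE_diff = √(0.01792² + 0.01602²) = 0.02404.
Using z* = 2.326 for 98%, ME = 2.326 × 0.02404 = 0.05592.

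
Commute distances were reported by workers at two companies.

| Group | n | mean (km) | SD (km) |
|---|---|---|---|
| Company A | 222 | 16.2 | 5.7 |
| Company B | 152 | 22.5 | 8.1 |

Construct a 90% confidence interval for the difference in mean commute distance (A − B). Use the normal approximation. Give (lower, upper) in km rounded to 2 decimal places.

(-7.55, -5.05)

Standard errors of each mean: 5.7/√222 = 0.3826 and 8.1/√152 = 0.6570.
SE(x̄₁ − x̄₂) = √(0.3826² + 0.6570²) = 0.7603 for independent samples with unequal variances.
With z* = 1.645, the margin is 1.645 × 0.7603 = 1.2507.
x̄₁ − x̄₂ = 16.2 − 22.5 = -6.3000; the interval is -6.3000 ± 1.2507 = (-7.55, -5.05).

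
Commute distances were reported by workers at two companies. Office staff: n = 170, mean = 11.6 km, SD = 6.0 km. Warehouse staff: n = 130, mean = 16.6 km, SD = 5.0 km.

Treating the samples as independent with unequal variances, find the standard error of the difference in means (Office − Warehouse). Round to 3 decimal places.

Per-group SEs: s₁/√n₁ = 6.0/√170 = 0.4602, s₂/√n₂ = 5.0/√130 = 0.4385.
Unpooled SE of the difference: √(0.21178404 + 0.19228225) = 0.6357.

0.636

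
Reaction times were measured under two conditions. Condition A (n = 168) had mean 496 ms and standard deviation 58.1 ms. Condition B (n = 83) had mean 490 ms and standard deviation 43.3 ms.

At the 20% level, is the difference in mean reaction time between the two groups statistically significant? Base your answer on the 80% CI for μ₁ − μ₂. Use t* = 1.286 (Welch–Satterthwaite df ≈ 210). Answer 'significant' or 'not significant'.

not significant

SE₁ = s₁/√n₁ = 58.1/√168 = 4.4825; SE₂ = 43.3/√83 = 4.7528.
Independent samples, unequal variances: SE_diff = √(SE₁² + SE₂²) = √(20.09280625 + 22.58910784) = 6.5331.
t* = 1.286, so margin of error = 1.286 × 6.5331 = 8.4016.
Difference in means = 496 − 490 = 6.0000.
6.0000 ± 8.4016 → (-2.4016, 14.4016).
The interval (-2.4016, 14.4016) contains 0, so the difference is not significant.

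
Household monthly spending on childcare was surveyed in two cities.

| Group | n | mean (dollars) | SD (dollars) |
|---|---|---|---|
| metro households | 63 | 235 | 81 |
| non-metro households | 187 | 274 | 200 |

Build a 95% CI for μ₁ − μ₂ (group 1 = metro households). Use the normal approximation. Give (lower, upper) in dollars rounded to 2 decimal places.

(-73.95, -4.05)

SE₁ = s₁/√n₁ = 81/√63 = 10.2050; SE₂ = 200/√187 = 14.6254.
Independent samples, unequal variances: SE_diff = √(SE₁² + SE₂²) = √(104.142025 + 213.90232516) = 17.8338.
z* = 1.960, so margin of error = 1.960 × 17.8338 = 34.9542.
Difference in means = 235 − 274 = -39.0000.
-39.0000 ± 34.9542 → (-73.95, -4.05).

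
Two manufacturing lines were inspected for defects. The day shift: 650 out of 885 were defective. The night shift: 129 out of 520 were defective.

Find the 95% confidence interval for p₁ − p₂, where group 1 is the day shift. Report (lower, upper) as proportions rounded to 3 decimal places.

(0.439, 0.534)

First, p̂₁ = 650/885 = 0.7345; p̂₂ = 129/520 = 0.2481.
The two standard errors are √(0.7345×0.2655/885) = 0.01484 and √(0.2481×0.7519/520) = 0.01894.
Because the samples are independent, SE_diff = √(0.01484² + 0.01894²) = 0.02406.
Using z* = 1.960 for 95%, ME = 1.960 × 0.02406 = 0.04716.
p̂₁ − p̂₂ = 0.4864; interval 0.4864 ± 0.04716 gives (0.439, 0.534).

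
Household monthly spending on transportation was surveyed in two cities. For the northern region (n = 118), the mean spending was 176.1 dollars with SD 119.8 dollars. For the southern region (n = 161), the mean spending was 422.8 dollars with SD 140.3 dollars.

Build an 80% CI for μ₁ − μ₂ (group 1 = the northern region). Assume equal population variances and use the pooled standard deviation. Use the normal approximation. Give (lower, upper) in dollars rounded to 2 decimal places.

(-267.21, -226.19)

Pooled variance s_p² = [117·119.8² + 160·140.3²] / (118+161−2) = 17431.9245, so s_p = 132.0300.
SE_diff = s_p·√(1/n₁ + 1/n₂) = 132.0300·√(1/118 + 1/161) = 16.0000.
z* = 1.282; margin = 1.282 × 16.0000 = 20.5120.
Difference = 176.1 − 422.8 = -246.7000.
-246.7000 ± 20.5120 → (-267.21, -226.19).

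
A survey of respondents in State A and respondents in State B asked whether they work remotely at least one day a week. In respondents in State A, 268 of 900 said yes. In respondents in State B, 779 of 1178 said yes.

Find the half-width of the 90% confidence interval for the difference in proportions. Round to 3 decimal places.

0.034

p̂₁ = 268/900 = 0.2978 and p̂₂ = 779/1178 = 0.6613.
SE₁ = √(p̂₁(1−p̂₁)/n₁) = √(0.2978·0.7022/900) = 0.01524; SE₂ = √(0.6613·0.3387/1178) = 0.01379.
Independent samples: SE of the difference = √(SE₁² + SE₂²) = √(0.0002322576 + 0.0001901641) = 0.02055.
z* for 90% confidence is 1.645, so the margin of error is 1.645 × 0.02055 = 0.03380.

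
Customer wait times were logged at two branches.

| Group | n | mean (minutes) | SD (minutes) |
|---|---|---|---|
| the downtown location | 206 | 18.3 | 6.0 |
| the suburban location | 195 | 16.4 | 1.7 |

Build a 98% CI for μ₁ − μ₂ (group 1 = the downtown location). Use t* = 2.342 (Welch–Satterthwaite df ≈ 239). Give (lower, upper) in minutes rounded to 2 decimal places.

Per-group SEs: s₁/√n₁ = 6.0/√206 = 0.4180, s₂/√n₂ = 1.7/√195 = 0.1217.
Unpooled SE of the difference: √(0.174724 + 0.01481089) = 0.4354.
Margin of error = t* · SE = 2.342 × 0.4354 = 1.0197.
x̄₁ − x̄₂ = 18.3 − 16.4 = 1.9000.
CI: 1.9000 ± 1.0197 = (0.88, 2.92).

(0.88, 2.92)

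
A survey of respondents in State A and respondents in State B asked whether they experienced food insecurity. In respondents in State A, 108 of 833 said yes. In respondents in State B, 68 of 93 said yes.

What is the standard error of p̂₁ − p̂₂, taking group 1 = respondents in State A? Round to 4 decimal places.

0.0474

First, p̂₁ = 108/833 = 0.1297; p̂₂ = 68/93 = 0.7312.
The two standard errors are √(0.1297×0.8703/833) = 0.01164 and √(0.7312×0.2688/93) = 0.04597.
Because the samples are independent, SE_diff = √(0.01164² + 0.04597²) = 0.04742.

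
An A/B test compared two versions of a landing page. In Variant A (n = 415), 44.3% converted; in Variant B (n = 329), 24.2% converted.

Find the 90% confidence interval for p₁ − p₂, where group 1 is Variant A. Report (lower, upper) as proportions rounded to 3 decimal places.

The two standard errors are √(0.4430×0.5570/415) = 0.02438 and √(0.2420×0.7580/329) = 0.02361.
Because the samples are independent, SE_diff = √(0.02438² + 0.02361²) = 0.03394.
Using z* = 1.645 for 90%, ME = 1.645 × 0.03394 = 0.05583.
p̂₁ − p̂₂ = 0.2010; interval 0.2010 ± 0.05583 gives (0.145, 0.257).

(0.145, 0.257)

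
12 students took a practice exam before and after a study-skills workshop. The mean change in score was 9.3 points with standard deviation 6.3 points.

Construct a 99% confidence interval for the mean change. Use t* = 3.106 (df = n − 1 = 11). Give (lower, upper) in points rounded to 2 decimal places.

Paired design: SE = s_d/√n = 6.3/√12 = 1.8187.
t* = 3.106; margin of error = 3.106 × 1.8187 = 5.6489.
9.3 ± 5.6489 → (3.65, 14.95).

(3.65, 14.95)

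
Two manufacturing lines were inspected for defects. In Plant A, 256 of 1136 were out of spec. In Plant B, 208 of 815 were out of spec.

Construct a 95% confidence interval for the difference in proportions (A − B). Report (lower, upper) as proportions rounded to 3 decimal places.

First, p̂₁ = 256/1136 = 0.2254; p̂₂ = 208/815 = 0.2552.
The two standard errors are √(0.2254×0.7746/1136) = 0.01240 and √(0.2552×0.7448/815) = 0.01527.
Because the samples are independent, SE_diff = √(0.01240² + 0.01527²) = 0.01967.
Using z* = 1.960 for 95%, ME = 1.960 × 0.01967 = 0.03855.
p̂₁ − p̂₂ = -0.0298; interval -0.0298 ± 0.03855 gives (-0.068, 0.009).

(-0.068, 0.009)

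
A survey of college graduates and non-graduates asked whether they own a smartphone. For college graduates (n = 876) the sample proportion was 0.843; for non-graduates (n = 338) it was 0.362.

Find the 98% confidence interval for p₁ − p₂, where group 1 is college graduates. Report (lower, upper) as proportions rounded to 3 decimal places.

The two standard errors are √(0.8430×0.1570/876) = 0.01229 and √(0.3620×0.6380/338) = 0.02614.
Because the samples are independent, SE_diff = √(0.01229² + 0.02614²) = 0.02889.
Using z* = 2.326 for 98%, ME = 2.326 × 0.02889 = 0.06720.
p̂₁ − p̂₂ = 0.4810; interval 0.4810 ± 0.06720 gives (0.414, 0.548).

(0.414, 0.548)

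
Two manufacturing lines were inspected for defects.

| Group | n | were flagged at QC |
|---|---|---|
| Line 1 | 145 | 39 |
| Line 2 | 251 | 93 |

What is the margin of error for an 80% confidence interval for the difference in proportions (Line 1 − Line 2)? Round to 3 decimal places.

0.061

Sample proportions: 39/145 = 0.2690, 93/251 = 0.3705.
Each SE is √(p̂(1−p̂)/n): √(0.2690·0.7310/145) = 0.03683 and √(0.3705·0.6295/251) = 0.03048.
SE(p̂₁ − p̂₂) = √(SE₁² + SE₂²) = √(0.0013564489 + 0.0009290304) = 0.04781, since the two samples are independent.
At 80% confidence z* = 1.282; margin = 1.282 × 0.04781 = 0.06129.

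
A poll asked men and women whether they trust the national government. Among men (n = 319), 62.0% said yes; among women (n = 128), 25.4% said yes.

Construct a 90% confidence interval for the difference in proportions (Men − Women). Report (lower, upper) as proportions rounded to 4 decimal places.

Each SE is √(p̂(1−p̂)/n): √(0.6200·0.3800/319) = 0.02718 and √(0.2540·0.7460/128) = 0.03848.
SE(p̂₁ − p̂₂) = √(SE₁² + SE₂²) = √(0.0007387524 + 0.0014807104) = 0.04711, since the two samples are independent.
At 90% confidence z* = 1.645; margin = 1.645 × 0.04711 = 0.07750.
The difference is 0.6200 − 0.2540 = 0.3660, so the interval is 0.3660 ± 0.07750 = (0.2885, 0.4435).

(0.2885, 0.4435)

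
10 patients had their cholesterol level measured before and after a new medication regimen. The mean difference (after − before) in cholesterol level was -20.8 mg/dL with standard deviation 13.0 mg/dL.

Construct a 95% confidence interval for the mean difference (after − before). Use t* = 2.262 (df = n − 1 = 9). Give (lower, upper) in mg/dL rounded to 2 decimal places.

(-30.10, -11.50)

Paired design: SE = s_d/√n = 13.0/√10 = 4.1110.
t* = 2.262; margin of error = 2.262 × 4.1110 = 9.2991.
-20.8 ± 9.2991 → (-30.10, -11.50).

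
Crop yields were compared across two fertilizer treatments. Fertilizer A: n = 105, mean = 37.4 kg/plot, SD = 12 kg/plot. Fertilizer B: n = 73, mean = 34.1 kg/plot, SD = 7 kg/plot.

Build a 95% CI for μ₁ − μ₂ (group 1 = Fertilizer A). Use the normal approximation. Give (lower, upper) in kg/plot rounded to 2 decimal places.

(0.50, 6.10)

Standard errors of each mean: 12/√105 = 1.1711 and 7/√73 = 0.8193.
SE(x̄₁ − x̄₂) = √(1.1711² + 0.8193²) = 1.4292 for independent samples with unequal variances.
With z* = 1.960, the margin is 1.960 × 1.4292 = 2.8012.
x̄₁ − x̄₂ = 37.4 − 34.1 = 3.3000; the interval is 3.3000 ± 2.8012 = (0.50, 6.10).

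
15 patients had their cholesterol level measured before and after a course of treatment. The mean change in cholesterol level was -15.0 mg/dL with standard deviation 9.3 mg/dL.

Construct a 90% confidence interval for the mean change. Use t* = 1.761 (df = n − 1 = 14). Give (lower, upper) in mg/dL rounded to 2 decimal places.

(-19.23, -10.77)

Paired design: SE = s_d/√n = 9.3/√15 = 2.4012.
t* = 1.761; margin of error = 1.761 × 2.4012 = 4.2285.
-15.0 ± 4.2285 → (-19.23, -10.77).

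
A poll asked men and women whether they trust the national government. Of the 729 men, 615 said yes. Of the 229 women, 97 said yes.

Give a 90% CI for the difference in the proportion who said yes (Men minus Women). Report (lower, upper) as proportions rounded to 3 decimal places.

(0.362, 0.478)

p̂₁ = 615/729 = 0.8436 and p̂₂ = 97/229 = 0.4236.
SE₁ = √(p̂₁(1−p̂₁)/n₁) = √(0.8436·0.1564/729) = 0.01345; SE₂ = √(0.4236·0.5764/229) = 0.03265.
Independent samples: SE of the difference = √(SE₁² + SE₂²) = √(0.0001809025 + 0.0010660225) = 0.03531.
z* for 90% confidence is 1.645, so the margin of error is 1.645 × 0.03531 = 0.05808.
Point estimate p̂₁ − p̂₂ = 0.8436 − 0.4236 = 0.4200.
0.4200 ± 0.05808 → (0.362, 0.478).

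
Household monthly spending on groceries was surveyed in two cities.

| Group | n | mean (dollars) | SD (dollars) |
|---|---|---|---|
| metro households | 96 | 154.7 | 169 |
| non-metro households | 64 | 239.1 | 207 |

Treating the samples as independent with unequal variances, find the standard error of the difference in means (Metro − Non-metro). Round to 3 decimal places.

Standard errors of each mean: 169/√96 = 17.2485 and 207/√64 = 25.8750.
SE(x̄₁ − x̄₂) = √(17.2485² + 25.8750²) = 31.0970 for independent samples with unequal variances.

31.097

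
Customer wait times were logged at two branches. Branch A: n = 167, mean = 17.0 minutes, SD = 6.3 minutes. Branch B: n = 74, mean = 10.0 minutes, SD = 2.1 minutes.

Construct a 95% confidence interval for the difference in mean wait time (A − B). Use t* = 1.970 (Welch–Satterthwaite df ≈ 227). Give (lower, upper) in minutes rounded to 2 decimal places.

Per-group SEs: s₁/√n₁ = 6.3/√167 = 0.4875, s₂/√n₂ = 2.1/√74 = 0.2441.
Unpooled SE of the difference: √(0.23765625 + 0.05958481) = 0.5452.
Margin of error = t* · SE = 1.970 × 0.5452 = 1.0740.
x̄₁ − x̄₂ = 17.0 − 10.0 = 7.0000.
CI: 7.0000 ± 1.0740 = (5.93, 8.07).

(5.93, 8.07)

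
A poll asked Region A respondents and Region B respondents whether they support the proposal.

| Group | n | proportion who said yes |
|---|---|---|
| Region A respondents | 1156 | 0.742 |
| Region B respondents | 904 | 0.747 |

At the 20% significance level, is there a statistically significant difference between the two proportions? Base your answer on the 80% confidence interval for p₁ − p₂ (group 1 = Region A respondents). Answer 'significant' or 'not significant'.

not significant

SE₁ = √(p̂₁(1−p̂₁)/n₁) = √(0.7420·0.2580/1156) = 0.01287; SE₂ = √(0.7470·0.2530/904) = 0.01446.
Independent samples: SE of the difference = √(SE₁² + SE₂²) = √(0.0001656369 + 0.0002090916) = 0.01936.
z* for 80% confidence is 1.282, so the margin of error is 1.282 × 0.01936 = 0.02482.
Point estimate p̂₁ − p̂₂ = 0.7420 − 0.7470 = -0.0050.
-0.0050 ± 0.02482 → (-0.02982, 0.01982).
The interval (-0.02982, 0.01982) contains 0, so the difference is not significant.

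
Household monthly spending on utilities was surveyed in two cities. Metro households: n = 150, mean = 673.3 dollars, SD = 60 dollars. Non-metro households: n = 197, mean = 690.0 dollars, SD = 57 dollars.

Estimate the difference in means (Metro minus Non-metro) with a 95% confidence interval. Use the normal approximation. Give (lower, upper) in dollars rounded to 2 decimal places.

(-29.17, -4.23)

Per-group SEs: s₁/√n₁ = 60/√150 = 4.8990, s₂/√n₂ = 57/√197 = 4.0611.
Unpooled SE of the difference: √(24.000201 + 16.49253321) = 6.3634.
Margin of error = z* · SE = 1.960 × 6.3634 = 12.4723.
x̄₁ − x̄₂ = 673.3 − 690.0 = -16.7000.
CI: -16.7000 ± 12.4723 = (-29.17, -4.23).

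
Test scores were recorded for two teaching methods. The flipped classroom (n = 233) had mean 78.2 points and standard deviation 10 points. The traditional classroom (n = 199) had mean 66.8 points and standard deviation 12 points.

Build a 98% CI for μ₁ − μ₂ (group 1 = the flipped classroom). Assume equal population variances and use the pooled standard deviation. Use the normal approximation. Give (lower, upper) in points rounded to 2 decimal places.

s_p = √[((n₁−1)s₁² + (n₂−1)s₂²)/(n₁+n₂−2)] = √[(232·10² + 198·12²)/430] = 10.9663.
SE = 10.9663·√(1/233 + 1/199) = 1.0585.
With z* = 2.326, margin = 2.326 × 1.0585 = 2.4621.
x̄₁ − x̄₂ = 78.2 − 66.8 = 11.4000; interval 11.4000 ± 2.4621 = (8.94, 13.86).

(8.94, 13.86)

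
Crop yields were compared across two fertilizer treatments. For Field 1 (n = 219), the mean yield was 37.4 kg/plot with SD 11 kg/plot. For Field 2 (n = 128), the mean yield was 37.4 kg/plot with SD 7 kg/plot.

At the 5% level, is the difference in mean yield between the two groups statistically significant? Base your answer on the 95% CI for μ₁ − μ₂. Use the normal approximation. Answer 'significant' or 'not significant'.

SE₁ = s₁/√n₁ = 11/√219 = 0.7433; SE₂ = 7/√128 = 0.6187.
Independent samples, unequal variances: SE_diff = √(SE₁² + SE₂²) = √(0.55249489 + 0.38278969) = 0.9671.
z* = 1.960, so margin of error = 1.960 × 0.9671 = 1.8955.
Difference in means = 37.4 − 37.4 = 0.0000.
0.0000 ± 1.8955 → (-1.8955, 1.8955).
The interval (-1.8955, 1.8955) contains 0, so the difference is not significant.

not significant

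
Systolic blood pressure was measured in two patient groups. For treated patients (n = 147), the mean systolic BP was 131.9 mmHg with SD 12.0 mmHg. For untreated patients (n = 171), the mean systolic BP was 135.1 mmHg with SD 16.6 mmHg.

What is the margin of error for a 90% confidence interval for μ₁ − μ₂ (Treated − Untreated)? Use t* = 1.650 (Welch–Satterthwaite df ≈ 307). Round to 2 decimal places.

2.66

Per-group SEs: s₁/√n₁ = 12.0/√147 = 0.9897, s₂/√n₂ = 16.6/√171 = 1.2694.
Unpooled SE of the difference: √(0.97950609 + 1.61137636) = 1.6096.
Margin of error = t* · SE = 1.650 × 1.6096 = 2.6558.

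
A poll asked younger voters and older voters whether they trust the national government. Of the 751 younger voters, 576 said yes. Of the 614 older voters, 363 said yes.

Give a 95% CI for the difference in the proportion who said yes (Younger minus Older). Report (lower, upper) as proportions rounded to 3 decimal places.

(0.127, 0.225)

First, p̂₁ = 576/751 = 0.7670; p̂₂ = 363/614 = 0.5912.
The two standard errors are √(0.7670×0.2330/751) = 0.01543 and √(0.5912×0.4088/614) = 0.01984.
Because the samples are independent, SE_diff = √(0.01543² + 0.01984²) = 0.02513.
Using z* = 1.960 for 95%, ME = 1.960 × 0.02513 = 0.04925.
p̂₁ − p̂₂ = 0.1758; interval 0.1758 ± 0.04925 gives (0.127, 0.225).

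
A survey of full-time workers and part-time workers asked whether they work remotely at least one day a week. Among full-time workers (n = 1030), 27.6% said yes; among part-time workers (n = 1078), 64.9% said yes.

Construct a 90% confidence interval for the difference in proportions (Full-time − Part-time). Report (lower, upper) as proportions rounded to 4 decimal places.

(-0.4061, -0.3399)

The two standard errors are √(0.2760×0.7240/1030) = 0.01393 and √(0.6490×0.3510/1078) = 0.01454.
Because the samples are independent, SE_diff = √(0.01393² + 0.01454²) = 0.02014.
Using z* = 1.645 for 90%, ME = 1.645 × 0.02014 = 0.03313.
p̂₁ − p̂₂ = -0.3730; interval -0.3730 ± 0.03313 gives (-0.4061, -0.3399).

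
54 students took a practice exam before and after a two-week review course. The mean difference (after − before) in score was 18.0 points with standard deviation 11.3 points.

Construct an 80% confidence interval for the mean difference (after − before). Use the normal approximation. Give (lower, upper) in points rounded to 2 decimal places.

Paired design: SE = s_d/√n = 11.3/√54 = 1.5377.
z* = 1.282; margin of error = 1.282 × 1.5377 = 1.9713.
18.0 ± 1.9713 → (16.03, 19.97).

(16.03, 19.97)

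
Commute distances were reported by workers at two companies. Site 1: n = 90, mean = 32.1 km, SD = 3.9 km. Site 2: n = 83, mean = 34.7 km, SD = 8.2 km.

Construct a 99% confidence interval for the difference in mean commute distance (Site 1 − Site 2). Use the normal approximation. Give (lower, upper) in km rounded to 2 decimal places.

(-5.15, -0.05)

Per-group SEs: s₁/√n₁ = 3.9/√90 = 0.4111, s₂/√n₂ = 8.2/√83 = 0.9001.
Unpooled SE of the difference: √(0.16900321 + 0.81018001) = 0.9895.
Margin of error = z* · SE = 2.576 × 0.9895 = 2.5490.
x̄₁ − x̄₂ = 32.1 − 34.7 = -2.6000.
CI: -2.6000 ± 2.5490 = (-5.15, -0.05).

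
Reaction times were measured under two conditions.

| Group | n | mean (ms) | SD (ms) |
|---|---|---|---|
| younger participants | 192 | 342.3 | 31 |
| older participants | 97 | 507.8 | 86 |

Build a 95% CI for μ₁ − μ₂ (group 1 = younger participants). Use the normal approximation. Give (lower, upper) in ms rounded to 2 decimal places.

(-183.17, -147.83)

Per-group SEs: s₁/√n₁ = 31/√192 = 2.2372, s₂/√n₂ = 86/√97 = 8.7320.
Unpooled SE of the difference: √(5.00506384 + 76.247824) = 9.0140.
Margin of error = z* · SE = 1.960 × 9.0140 = 17.6674.
x̄₁ − x̄₂ = 342.3 − 507.8 = -165.5000.
CI: -165.5000 ± 17.6674 = (-183.17, -147.83).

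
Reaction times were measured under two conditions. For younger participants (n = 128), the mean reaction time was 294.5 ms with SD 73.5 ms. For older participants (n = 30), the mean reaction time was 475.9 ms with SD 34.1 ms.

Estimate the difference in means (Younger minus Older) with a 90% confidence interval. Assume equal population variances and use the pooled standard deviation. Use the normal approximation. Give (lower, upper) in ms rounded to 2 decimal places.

Pooled variance s_p² = [127·73.5² + 29·34.1²] / (128+30−2) = 4614.1490, so s_p = 67.9275.
SE_diff = s_p·√(1/n₁ + 1/n₂) = 67.9275·√(1/128 + 1/30) = 13.7787.
z* = 1.645; margin = 1.645 × 13.7787 = 22.6660.
Difference = 294.5 − 475.9 = -181.4000.
-181.4000 ± 22.6660 → (-204.07, -158.73).

(-204.07, -158.73)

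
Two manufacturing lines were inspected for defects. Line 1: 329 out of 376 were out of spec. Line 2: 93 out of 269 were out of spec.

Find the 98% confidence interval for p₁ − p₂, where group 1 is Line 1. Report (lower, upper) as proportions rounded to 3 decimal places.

First, p̂₁ = 329/376 = 0.8750; p̂₂ = 93/269 = 0.3457.
The two standard errors are √(0.8750×0.1250/376) = 0.01706 and √(0.3457×0.6543/269) = 0.02900.
Because the samples are independent, SE_diff = √(0.01706² + 0.02900²) = 0.03365.
Using z* = 2.326 for 98%, ME = 2.326 × 0.03365 = 0.07827.
p̂₁ − p̂₂ = 0.5293; interval 0.5293 ± 0.07827 gives (0.451, 0.608).

(0.451, 0.608)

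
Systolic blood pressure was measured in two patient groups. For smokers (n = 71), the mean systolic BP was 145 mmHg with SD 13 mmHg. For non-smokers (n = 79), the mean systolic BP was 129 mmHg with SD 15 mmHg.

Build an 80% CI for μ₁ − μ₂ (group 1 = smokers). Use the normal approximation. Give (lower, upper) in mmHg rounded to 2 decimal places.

(13.07, 18.93)

SE₁ = s₁/√n₁ = 13/√71 = 1.5428; SE₂ = 15/√79 = 1.6876.
Independent samples, unequal variances: SE_diff = √(SE₁² + SE₂²) = √(2.38023184 + 2.84799376) = 2.2865.
z* = 1.282, so margin of error = 1.282 × 2.2865 = 2.9313.
Difference in means = 145 − 129 = 16.0000.
16.0000 ± 2.9313 → (13.07, 18.93).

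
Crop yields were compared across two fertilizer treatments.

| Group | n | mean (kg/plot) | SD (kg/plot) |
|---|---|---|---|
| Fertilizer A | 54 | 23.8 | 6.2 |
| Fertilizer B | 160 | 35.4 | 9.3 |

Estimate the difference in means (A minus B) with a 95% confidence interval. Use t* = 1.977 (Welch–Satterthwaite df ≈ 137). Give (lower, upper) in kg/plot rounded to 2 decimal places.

(-13.81, -9.39)

Per-group SEs: s₁/√n₁ = 6.2/√54 = 0.8437, s₂/√n₂ = 9.3/√160 = 0.7352.
Unpooled SE of the difference: √(0.71182969 + 0.54051904) = 1.1191.
Margin of error = t* · SE = 1.977 × 1.1191 = 2.2125.
x̄₁ − x̄₂ = 23.8 − 35.4 = -11.6000.
CI: -11.6000 ± 2.2125 = (-13.81, -9.39).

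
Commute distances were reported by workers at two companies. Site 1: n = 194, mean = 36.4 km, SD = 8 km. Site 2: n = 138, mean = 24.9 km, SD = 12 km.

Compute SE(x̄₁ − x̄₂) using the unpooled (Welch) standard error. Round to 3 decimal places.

Per-group SEs: s₁/√n₁ = 8/√194 = 0.5744, s₂/√n₂ = 12/√138 = 1.0215.
Unpooled SE of the difference: √(0.32993536 + 1.04346225) = 1.1719.

1.172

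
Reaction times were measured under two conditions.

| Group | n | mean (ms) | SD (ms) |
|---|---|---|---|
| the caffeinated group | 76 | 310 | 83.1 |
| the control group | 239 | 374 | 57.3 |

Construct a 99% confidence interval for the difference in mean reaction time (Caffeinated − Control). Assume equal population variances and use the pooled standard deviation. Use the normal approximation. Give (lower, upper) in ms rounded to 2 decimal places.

(-85.86, -42.14)

Pooled variance s_p² = [75·83.1² + 238·57.3²] / (76+239−2) = 4151.2581, so s_p = 64.4303.
SE_diff = s_p·√(1/n₁ + 1/n₂) = 64.4303·√(1/76 + 1/239) = 8.4848.
z* = 2.576; margin = 2.576 × 8.4848 = 21.8568.
Difference = 310 − 374 = -64.0000.
-64.0000 ± 21.8568 → (-85.86, -42.14).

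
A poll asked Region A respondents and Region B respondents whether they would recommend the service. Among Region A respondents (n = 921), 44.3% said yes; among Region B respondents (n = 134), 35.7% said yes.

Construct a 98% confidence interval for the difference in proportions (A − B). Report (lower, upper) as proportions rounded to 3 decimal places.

Each SE is √(p̂(1−p̂)/n): √(0.4430·0.5570/921) = 0.01637 and √(0.3570·0.6430/134) = 0.04139.
SE(p̂₁ − p̂₂) = √(SE₁² + SE₂²) = √(0.0002679769 + 0.0017131321) = 0.04451, since the two samples are independent.
At 98% confidence z* = 2.326; margin = 2.326 × 0.04451 = 0.10353.
The difference is 0.4430 − 0.3570 = 0.0860, so the interval is 0.0860 ± 0.10353 = (-0.018, 0.190).

(-0.018, 0.190)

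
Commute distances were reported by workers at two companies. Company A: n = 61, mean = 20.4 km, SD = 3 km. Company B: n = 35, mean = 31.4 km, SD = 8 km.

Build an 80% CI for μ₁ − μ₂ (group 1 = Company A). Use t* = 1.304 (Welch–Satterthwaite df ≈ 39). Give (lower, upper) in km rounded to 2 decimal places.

(-12.83, -9.17)

Standard errors of each mean: 3/√61 = 0.3841 and 8/√35 = 1.3522.
SE(x̄₁ − x̄₂) = √(0.3841² + 1.3522²) = 1.4057 for independent samples with unequal variances.
With t* = 1.304, the margin is 1.304 × 1.4057 = 1.8330.
x̄₁ − x̄₂ = 20.4 − 31.4 = -11.0000; the interval is -11.0000 ± 1.8330 = (-12.83, -9.17).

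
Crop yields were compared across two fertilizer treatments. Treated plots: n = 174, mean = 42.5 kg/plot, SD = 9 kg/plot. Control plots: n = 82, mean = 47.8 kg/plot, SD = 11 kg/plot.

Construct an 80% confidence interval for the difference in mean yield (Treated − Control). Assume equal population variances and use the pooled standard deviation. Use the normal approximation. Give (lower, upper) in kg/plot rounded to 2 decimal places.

(-6.96, -3.64)

s_p = √[((n₁−1)s₁² + (n₂−1)s₂²)/(n₁+n₂−2)] = √[(173·9² + 81·11²)/254] = 9.6828.
SE = 9.6828·√(1/174 + 1/82) = 1.2970.
With z* = 1.282, margin = 1.282 × 1.2970 = 1.6628.
x̄₁ − x̄₂ = 42.5 − 47.8 = -5.3000; interval -5.3000 ± 1.6628 = (-6.96, -3.64).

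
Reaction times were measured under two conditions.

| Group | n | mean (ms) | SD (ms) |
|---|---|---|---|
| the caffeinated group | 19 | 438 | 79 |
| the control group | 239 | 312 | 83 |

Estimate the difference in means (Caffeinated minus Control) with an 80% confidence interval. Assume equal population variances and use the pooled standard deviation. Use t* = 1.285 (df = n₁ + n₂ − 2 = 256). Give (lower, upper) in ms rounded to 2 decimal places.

Pooled variance s_p² = [18·79² + 238·83²] / (19+239−2) = 6843.4375, so s_p = 82.7251.
SE_diff = s_p·√(1/n₁ + 1/n₂) = 82.7251·√(1/19 + 1/239) = 19.7184.
t* = 1.285; margin = 1.285 × 19.7184 = 25.3381.
Difference = 438 − 312 = 126.0000.
126.0000 ± 25.3381 → (100.66, 151.34).

(100.66, 151.34)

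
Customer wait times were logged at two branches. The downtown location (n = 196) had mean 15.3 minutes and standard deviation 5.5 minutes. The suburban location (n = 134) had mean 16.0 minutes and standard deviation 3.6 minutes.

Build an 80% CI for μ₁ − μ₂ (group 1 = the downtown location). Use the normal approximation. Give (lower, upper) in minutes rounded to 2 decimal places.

Standard errors of each mean: 5.5/√196 = 0.3929 and 3.6/√134 = 0.3110.
SE(x̄₁ − x̄₂) = √(0.3929² + 0.3110²) = 0.5011 for independent samples with unequal variances.
With z* = 1.282, the margin is 1.282 × 0.5011 = 0.6424.
x̄₁ − x̄₂ = 15.3 − 16.0 = -0.7000; the interval is -0.7000 ± 0.6424 = (-1.34, -0.06).

(-1.34, -0.06)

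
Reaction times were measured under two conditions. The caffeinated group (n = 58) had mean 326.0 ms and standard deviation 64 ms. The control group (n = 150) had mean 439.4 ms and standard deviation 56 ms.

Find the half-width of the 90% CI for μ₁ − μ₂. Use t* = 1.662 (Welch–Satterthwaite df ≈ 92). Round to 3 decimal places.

SE₁ = s₁/√n₁ = 64/√58 = 8.4036; SE₂ = 56/√150 = 4.5724.
Independent samples, unequal variances: SE_diff = √(SE₁² + SE₂²) = √(70.62049296 + 20.90684176) = 9.5670.
t* = 1.662, so margin of error = 1.662 × 9.5670 = 15.9004.

15.900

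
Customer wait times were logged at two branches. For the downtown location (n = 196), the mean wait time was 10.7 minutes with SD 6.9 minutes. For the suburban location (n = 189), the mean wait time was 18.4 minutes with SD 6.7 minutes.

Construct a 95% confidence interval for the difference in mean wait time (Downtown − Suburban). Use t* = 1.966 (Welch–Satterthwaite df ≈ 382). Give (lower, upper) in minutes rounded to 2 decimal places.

(-9.06, -6.34)

Per-group SEs: s₁/√n₁ = 6.9/√196 = 0.4929, s₂/√n₂ = 6.7/√189 = 0.4874.
Unpooled SE of the difference: √(0.24295041 + 0.23755876) = 0.6932.
Margin of error = t* · SE = 1.966 × 0.6932 = 1.3628.
x̄₁ − x̄₂ = 10.7 − 18.4 = -7.7000.
CI: -7.7000 ± 1.3628 = (-9.06, -6.34).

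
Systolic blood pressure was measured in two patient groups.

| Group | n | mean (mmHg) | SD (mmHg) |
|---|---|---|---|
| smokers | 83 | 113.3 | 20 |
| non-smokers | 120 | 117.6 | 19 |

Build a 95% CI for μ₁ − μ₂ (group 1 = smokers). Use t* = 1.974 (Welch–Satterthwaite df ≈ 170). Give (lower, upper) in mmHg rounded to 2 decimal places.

Per-group SEs: s₁/√n₁ = 20/√83 = 2.1953, s₂/√n₂ = 19/√120 = 1.7345.
Unpooled SE of the difference: √(4.81934209 + 3.00849025) = 2.7978.
Margin of error = t* · SE = 1.974 × 2.7978 = 5.5229.
x̄₁ − x̄₂ = 113.3 − 117.6 = -4.3000.
CI: -4.3000 ± 5.5229 = (-9.82, 1.22).

(-9.82, 1.22)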